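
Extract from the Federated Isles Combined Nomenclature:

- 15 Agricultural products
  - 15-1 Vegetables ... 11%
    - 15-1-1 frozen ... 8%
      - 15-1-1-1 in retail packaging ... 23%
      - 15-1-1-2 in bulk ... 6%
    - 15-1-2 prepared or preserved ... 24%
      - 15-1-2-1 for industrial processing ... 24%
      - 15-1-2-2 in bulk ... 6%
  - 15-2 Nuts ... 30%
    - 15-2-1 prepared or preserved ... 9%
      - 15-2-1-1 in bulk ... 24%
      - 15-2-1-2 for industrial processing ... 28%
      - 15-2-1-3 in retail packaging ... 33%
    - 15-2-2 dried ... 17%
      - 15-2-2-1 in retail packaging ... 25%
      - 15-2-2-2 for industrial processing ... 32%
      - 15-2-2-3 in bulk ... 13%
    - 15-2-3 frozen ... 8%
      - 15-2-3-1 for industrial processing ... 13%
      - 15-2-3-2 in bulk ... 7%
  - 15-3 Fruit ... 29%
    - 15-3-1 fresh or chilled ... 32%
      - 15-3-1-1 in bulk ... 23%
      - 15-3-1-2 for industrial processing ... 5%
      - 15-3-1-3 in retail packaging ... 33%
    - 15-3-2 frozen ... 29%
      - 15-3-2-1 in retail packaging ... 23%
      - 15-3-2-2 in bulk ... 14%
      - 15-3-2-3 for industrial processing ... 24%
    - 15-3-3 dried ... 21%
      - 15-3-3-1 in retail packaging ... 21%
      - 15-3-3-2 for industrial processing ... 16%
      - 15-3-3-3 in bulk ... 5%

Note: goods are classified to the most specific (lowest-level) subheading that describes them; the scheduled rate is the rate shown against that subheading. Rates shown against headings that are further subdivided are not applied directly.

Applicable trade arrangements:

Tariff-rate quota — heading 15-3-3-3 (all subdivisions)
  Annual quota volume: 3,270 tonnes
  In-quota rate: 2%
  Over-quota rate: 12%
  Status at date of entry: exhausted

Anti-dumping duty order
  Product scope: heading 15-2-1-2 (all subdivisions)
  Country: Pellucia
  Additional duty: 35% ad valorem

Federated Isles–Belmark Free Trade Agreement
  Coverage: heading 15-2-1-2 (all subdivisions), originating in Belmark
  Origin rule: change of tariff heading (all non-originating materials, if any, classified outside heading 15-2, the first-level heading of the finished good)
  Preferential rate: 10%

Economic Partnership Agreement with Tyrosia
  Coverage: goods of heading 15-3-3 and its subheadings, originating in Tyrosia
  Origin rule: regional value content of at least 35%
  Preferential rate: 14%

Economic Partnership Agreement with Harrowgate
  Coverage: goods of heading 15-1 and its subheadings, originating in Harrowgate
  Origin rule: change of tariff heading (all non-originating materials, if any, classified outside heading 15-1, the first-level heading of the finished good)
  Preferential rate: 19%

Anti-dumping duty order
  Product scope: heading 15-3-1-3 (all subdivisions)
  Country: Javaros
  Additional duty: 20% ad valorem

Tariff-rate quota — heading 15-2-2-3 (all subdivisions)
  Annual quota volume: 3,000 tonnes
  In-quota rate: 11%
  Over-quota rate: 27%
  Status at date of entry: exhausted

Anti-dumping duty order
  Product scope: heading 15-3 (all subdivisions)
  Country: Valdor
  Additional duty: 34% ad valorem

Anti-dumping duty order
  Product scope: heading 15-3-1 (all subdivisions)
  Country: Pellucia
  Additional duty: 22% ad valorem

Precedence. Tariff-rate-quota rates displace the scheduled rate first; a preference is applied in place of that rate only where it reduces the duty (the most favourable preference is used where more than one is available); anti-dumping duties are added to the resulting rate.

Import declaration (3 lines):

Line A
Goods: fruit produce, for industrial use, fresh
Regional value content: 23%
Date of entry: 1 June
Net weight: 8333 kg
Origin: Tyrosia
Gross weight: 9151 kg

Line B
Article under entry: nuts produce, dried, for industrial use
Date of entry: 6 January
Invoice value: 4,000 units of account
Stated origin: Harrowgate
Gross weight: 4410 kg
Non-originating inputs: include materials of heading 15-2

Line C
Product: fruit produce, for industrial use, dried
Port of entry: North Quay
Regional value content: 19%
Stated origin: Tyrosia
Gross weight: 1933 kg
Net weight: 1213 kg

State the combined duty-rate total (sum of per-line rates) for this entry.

Line A: fruit → 15-3; fresh → 15-3-1; for industrial use → 15-3-1-2. Scheduled 5%. Tyrosia agreement on 15-3-3: 15-3-1-2 not covered. → 5%.
Line B: nuts → 15-2; dried → 15-2-2; for industrial use → 15-2-2-2. Scheduled 32%. Harrowgate agreement on 15-1: 15-2-2-2 not covered. → 32%.
Line C: fruit → 15-3; dried → 15-3-3; for industrial use → 15-3-3-2. Scheduled 16%. Tyrosia agreement on 15-3-3: RVC < 35%. → 16%.
Sum: 5% + 32% + 16% = 53%.

53%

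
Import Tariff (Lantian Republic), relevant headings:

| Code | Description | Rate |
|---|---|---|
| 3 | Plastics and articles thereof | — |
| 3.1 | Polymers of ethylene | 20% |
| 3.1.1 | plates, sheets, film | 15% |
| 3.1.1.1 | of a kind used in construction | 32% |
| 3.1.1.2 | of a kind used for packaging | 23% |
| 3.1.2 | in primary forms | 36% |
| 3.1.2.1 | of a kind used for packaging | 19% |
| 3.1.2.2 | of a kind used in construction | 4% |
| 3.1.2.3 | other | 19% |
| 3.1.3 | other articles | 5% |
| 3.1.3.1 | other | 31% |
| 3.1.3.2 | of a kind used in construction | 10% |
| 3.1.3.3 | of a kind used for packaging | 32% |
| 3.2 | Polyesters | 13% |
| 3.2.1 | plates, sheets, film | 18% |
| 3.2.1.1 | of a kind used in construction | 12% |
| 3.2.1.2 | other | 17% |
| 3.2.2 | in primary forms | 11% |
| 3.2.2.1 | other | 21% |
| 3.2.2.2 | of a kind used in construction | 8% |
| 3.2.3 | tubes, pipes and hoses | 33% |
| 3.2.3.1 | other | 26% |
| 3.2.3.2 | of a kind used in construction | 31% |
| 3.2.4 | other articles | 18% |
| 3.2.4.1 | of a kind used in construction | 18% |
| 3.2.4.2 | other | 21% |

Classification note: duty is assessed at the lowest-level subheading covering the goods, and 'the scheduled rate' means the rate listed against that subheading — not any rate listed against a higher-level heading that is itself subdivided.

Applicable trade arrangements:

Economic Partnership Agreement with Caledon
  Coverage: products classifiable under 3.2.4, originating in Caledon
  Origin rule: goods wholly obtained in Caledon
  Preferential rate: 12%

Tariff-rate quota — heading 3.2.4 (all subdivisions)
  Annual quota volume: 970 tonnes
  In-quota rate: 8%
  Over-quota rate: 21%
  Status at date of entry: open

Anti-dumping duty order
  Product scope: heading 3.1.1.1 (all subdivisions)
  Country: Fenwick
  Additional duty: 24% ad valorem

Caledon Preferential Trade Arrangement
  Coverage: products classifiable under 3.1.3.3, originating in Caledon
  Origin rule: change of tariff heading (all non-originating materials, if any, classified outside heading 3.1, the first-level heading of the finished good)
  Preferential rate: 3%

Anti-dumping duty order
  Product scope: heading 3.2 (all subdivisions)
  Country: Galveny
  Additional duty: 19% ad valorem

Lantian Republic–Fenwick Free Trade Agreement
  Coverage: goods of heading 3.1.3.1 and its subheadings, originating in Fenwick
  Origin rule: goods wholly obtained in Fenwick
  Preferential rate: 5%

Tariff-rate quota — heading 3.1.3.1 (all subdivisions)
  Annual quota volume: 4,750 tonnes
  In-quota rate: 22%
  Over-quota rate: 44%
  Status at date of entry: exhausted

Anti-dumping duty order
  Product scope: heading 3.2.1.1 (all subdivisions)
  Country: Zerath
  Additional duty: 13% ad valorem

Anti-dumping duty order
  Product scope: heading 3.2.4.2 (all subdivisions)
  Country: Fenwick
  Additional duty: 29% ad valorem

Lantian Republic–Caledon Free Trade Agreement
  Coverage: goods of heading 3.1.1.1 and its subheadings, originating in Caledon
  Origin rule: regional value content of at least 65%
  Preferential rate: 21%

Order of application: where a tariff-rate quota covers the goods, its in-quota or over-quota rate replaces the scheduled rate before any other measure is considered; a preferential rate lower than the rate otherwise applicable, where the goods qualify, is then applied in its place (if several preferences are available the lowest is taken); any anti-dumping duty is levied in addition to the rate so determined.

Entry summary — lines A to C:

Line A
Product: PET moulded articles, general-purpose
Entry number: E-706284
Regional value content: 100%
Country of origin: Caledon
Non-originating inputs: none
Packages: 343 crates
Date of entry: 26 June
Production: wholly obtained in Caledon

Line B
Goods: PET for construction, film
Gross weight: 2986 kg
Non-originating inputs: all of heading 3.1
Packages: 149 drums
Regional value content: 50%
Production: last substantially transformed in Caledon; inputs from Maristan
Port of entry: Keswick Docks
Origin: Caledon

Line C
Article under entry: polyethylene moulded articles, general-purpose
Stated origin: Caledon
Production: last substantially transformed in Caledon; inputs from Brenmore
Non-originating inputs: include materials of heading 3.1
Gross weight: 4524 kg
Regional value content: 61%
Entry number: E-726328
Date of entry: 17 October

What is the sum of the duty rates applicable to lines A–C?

64%

Line A: PET → 3.2; moulded articles → 3.2.4; general-purpose → 3.2.4.2. Scheduled 21%. quota on 3.2.4 open → in-quota 8%; Caledon agreement on 3.2.4: wholly obtained → 12% available; Caledon agreement on 3.1.3.3: 3.2.4.2 not covered; Caledon agreement on 3.1.1.1: 3.2.4.2 not covered; preference 12% not lower than 8% → no reduction. → 8%.
Line B: PET → 3.2; film → 3.2.1; for construction → 3.2.1.1. Scheduled 12%. Caledon agreement on 3.2.4: 3.2.1.1 not covered; Caledon agreement on 3.1.3.3: 3.2.1.1 not covered; Caledon agreement on 3.1.1.1: 3.2.1.1 not covered. → 12%.
Line C: polyethylene → 3.1; moulded articles → 3.1.3; general-purpose → 3.1.3.1. Scheduled 31%. quota on 3.1.3.1 exhausted → over-quota 44%; Caledon agreement on 3.2.4: 3.1.3.1 not covered; Caledon agreement on 3.1.3.3: 3.1.3.1 not covered; Caledon agreement on 3.1.1.1: 3.1.3.1 not covered. → 44%.
Sum: 8% + 12% + 44% = 64%.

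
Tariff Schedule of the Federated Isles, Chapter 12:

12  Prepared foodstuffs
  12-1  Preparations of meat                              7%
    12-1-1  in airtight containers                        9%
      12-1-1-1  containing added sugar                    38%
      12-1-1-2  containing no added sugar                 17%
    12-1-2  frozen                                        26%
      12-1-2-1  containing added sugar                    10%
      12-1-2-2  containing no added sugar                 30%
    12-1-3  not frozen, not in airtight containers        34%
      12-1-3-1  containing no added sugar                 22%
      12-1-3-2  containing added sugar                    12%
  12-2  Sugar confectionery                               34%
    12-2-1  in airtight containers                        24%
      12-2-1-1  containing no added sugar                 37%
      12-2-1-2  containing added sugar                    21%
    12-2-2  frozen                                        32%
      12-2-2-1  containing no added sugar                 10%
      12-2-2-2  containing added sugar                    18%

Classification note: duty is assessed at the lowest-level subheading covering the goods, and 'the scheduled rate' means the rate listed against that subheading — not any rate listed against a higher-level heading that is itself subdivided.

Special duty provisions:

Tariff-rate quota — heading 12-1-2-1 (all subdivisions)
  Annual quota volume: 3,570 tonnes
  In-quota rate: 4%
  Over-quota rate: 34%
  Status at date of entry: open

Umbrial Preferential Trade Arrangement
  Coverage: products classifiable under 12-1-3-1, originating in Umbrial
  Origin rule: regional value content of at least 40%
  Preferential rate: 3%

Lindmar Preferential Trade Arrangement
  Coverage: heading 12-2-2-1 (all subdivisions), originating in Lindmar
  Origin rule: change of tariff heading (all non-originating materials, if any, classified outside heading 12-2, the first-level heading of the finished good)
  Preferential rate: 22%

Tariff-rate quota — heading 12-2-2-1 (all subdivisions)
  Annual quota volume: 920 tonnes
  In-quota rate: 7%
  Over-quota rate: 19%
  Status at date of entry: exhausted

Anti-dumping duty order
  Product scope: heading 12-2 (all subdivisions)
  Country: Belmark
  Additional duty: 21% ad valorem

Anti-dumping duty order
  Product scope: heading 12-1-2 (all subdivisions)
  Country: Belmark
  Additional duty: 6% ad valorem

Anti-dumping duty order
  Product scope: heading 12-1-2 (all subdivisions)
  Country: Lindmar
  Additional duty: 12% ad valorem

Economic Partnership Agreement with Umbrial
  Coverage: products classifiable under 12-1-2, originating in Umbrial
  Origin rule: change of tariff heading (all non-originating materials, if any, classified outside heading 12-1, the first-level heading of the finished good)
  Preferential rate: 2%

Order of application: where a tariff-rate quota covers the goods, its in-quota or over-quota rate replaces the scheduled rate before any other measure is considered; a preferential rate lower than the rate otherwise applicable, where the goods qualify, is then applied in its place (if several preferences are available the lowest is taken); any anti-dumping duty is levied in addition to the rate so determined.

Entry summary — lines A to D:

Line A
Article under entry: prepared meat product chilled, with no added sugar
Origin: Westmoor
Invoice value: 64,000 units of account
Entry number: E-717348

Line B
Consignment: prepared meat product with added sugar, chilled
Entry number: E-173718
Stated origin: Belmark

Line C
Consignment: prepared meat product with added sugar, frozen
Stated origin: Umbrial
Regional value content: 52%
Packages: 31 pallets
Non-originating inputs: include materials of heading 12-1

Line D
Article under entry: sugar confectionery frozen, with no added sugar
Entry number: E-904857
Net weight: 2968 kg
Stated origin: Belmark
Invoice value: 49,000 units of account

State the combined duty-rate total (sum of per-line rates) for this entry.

Line A: prepared meat product → 12-1; chilled → 12-1-3; with no added sugar → 12-1-3-1. Scheduled 22%. No special measure applies. → 22%.
Line B: prepared meat product → 12-1; chilled → 12-1-3; with added sugar → 12-1-3-2. Scheduled 12%. No special measure applies. → 12%.
Line C: prepared meat product → 12-1; frozen → 12-1-2; with added sugar → 12-1-2-1. Scheduled 10%. quota on 12-1-2-1 open → in-quota 4%; Umbrial agreement on 12-1-3-1: 12-1-2-1 not covered; Umbrial agreement on 12-1-2: CTH not met. → 4%.
Line D: sugar confectionery → 12-2; frozen → 12-2-2; with no added sugar → 12-2-2-1. Scheduled 10%. quota on 12-2-2-1 exhausted → over-quota 19%; anti-dumping (Belmark, 12-2): +21%; total 19% + 21% = 40%. → 40%.
Sum: 22% + 12% + 4% + 40% = 78%.

78%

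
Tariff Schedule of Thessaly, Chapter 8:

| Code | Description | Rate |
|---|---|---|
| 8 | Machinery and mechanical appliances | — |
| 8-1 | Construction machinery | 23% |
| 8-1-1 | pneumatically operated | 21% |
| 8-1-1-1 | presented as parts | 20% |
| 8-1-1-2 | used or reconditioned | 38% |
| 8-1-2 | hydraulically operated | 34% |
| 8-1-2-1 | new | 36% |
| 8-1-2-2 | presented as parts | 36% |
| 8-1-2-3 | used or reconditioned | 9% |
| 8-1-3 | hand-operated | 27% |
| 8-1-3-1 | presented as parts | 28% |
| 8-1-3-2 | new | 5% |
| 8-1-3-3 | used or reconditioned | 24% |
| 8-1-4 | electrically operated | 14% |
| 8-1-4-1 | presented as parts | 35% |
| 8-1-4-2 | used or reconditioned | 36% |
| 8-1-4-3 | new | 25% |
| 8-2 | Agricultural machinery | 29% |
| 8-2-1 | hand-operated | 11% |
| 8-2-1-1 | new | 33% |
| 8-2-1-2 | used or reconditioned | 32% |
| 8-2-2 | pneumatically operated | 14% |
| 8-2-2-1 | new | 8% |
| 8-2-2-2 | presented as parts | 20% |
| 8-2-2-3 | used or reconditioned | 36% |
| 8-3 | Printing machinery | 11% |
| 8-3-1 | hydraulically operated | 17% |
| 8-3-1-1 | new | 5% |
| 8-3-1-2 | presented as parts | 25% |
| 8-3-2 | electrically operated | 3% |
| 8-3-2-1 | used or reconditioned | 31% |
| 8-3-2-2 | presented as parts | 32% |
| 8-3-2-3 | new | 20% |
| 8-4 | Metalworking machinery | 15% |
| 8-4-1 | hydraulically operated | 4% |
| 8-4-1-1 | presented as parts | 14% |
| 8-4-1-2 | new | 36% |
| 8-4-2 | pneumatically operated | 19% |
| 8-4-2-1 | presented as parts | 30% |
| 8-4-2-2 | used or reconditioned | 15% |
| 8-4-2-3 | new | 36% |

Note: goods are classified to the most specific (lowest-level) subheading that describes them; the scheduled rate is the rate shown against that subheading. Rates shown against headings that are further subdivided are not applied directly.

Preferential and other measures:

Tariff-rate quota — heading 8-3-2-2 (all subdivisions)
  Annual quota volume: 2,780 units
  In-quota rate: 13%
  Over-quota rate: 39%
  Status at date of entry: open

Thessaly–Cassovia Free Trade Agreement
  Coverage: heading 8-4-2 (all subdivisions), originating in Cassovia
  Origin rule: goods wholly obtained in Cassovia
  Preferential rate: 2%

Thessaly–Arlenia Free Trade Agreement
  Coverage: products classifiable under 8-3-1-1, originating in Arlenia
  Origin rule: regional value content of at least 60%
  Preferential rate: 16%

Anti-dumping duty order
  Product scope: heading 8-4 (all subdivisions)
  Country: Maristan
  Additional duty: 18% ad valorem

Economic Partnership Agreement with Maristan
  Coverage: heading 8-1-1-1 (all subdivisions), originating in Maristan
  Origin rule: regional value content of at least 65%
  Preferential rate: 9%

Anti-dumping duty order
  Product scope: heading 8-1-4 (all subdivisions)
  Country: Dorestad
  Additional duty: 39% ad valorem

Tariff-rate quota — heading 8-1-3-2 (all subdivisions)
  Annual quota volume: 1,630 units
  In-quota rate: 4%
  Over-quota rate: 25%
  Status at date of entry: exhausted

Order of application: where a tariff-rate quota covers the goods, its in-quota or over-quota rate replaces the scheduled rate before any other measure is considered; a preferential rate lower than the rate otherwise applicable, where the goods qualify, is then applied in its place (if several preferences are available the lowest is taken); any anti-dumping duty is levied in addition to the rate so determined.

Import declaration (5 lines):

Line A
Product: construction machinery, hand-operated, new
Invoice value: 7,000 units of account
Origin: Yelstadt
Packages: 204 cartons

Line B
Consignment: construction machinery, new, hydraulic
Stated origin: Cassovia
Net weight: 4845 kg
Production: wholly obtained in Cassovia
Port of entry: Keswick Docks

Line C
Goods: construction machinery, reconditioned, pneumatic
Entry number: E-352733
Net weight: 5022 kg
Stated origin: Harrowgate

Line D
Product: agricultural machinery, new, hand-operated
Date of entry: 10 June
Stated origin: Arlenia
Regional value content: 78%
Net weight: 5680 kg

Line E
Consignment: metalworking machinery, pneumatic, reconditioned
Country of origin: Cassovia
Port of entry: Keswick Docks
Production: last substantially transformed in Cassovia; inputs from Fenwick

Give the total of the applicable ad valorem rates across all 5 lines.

147%

Line A: construction → 8-1; hand-operated → 8-1-3; new → 8-1-3-2. Scheduled 5%. quota on 8-1-3-2 exhausted → over-quota 25%. → 25%.
Line B: construction → 8-1; hydraulic → 8-1-2; new → 8-1-2-1. Scheduled 36%. Cassovia agreement on 8-4-2: 8-1-2-1 not covered. → 36%.
Line C: construction → 8-1; pneumatic → 8-1-1; reconditioned → 8-1-1-2. Scheduled 38%. No special measure applies. → 38%.
Line D: agricultural → 8-2; hand-operated → 8-2-1; new → 8-2-1-1. Scheduled 33%. Arlenia agreement on 8-3-1-1: 8-2-1-1 not covered. → 33%.
Line E: metalworking → 8-4; pneumatic → 8-4-2; reconditioned → 8-4-2-2. Scheduled 15%. Cassovia agreement on 8-4-2: not wholly obtained. → 15%.
Sum: 25% + 36% + 38% + 33% + 15% = 147%.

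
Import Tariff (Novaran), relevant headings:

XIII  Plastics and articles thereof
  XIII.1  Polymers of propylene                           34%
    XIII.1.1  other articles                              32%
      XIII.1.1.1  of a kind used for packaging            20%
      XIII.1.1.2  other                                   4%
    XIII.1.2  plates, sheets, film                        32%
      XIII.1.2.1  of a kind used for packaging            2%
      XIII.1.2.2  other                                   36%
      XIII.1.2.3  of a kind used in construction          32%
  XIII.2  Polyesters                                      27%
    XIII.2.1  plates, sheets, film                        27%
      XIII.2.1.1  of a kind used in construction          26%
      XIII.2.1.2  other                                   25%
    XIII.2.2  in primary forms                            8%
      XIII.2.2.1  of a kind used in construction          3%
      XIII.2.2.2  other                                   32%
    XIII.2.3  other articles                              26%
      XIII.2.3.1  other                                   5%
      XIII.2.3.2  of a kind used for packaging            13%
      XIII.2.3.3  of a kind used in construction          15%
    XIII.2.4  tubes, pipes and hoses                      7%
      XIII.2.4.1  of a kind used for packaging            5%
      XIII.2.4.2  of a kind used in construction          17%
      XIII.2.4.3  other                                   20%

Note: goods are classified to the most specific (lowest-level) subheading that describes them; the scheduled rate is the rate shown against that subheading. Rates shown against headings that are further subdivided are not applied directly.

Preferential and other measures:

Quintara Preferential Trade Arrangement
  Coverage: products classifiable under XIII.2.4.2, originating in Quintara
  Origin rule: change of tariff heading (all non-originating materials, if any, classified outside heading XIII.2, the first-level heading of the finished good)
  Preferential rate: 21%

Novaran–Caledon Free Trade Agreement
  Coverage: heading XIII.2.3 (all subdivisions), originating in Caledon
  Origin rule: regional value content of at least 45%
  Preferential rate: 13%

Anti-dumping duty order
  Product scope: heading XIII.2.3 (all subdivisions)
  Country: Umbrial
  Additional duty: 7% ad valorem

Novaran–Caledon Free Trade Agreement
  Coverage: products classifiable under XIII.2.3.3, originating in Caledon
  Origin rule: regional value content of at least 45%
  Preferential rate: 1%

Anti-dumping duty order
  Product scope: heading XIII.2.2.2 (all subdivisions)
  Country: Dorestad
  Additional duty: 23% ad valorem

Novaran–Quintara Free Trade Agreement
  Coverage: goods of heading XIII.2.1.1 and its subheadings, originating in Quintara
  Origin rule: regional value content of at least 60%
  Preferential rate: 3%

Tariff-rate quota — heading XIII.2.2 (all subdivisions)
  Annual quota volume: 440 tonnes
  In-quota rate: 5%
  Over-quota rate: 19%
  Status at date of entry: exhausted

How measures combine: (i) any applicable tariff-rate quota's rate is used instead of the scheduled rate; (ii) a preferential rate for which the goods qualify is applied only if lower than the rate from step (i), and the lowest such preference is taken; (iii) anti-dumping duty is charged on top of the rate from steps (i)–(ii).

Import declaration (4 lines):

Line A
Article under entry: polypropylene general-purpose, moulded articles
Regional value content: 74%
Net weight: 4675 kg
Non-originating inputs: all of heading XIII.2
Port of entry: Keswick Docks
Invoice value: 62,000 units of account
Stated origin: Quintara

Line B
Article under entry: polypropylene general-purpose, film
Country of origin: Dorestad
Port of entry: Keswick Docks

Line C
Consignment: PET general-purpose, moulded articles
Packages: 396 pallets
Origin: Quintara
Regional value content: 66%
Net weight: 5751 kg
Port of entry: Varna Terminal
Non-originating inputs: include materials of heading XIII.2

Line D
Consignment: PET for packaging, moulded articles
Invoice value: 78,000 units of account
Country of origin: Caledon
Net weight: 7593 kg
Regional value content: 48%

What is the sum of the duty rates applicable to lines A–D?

Line A: polypropylene → XIII.1; moulded articles → XIII.1.1; general-purpose → XIII.1.1.2. Scheduled 4%. Quintara agreement on XIII.2.4.2: XIII.1.1.2 not covered; Quintara agreement on XIII.2.1.1: XIII.1.1.2 not covered. → 4%.
Line B: polypropylene → XIII.1; film → XIII.1.2; general-purpose → XIII.1.2.2. Scheduled 36%. No special measure applies. → 36%.
Line C: PET → XIII.2; moulded articles → XIII.2.3; general-purpose → XIII.2.3.1. Scheduled 5%. Quintara agreement on XIII.2.4.2: XIII.2.3.1 not covered; Quintara agreement on XIII.2.1.1: XIII.2.3.1 not covered. → 5%.
Line D: PET → XIII.2; moulded articles → XIII.2.3; for packaging → XIII.2.3.2. Scheduled 13%. Caledon agreement on XIII.2.3: RVC ≥ 45% → 13% available; Caledon agreement on XIII.2.3.3: XIII.2.3.2 not covered; preference 13% not lower than 13% → no reduction. → 13%.
Sum: 4% + 36% + 5% + 13% = 58%.

58%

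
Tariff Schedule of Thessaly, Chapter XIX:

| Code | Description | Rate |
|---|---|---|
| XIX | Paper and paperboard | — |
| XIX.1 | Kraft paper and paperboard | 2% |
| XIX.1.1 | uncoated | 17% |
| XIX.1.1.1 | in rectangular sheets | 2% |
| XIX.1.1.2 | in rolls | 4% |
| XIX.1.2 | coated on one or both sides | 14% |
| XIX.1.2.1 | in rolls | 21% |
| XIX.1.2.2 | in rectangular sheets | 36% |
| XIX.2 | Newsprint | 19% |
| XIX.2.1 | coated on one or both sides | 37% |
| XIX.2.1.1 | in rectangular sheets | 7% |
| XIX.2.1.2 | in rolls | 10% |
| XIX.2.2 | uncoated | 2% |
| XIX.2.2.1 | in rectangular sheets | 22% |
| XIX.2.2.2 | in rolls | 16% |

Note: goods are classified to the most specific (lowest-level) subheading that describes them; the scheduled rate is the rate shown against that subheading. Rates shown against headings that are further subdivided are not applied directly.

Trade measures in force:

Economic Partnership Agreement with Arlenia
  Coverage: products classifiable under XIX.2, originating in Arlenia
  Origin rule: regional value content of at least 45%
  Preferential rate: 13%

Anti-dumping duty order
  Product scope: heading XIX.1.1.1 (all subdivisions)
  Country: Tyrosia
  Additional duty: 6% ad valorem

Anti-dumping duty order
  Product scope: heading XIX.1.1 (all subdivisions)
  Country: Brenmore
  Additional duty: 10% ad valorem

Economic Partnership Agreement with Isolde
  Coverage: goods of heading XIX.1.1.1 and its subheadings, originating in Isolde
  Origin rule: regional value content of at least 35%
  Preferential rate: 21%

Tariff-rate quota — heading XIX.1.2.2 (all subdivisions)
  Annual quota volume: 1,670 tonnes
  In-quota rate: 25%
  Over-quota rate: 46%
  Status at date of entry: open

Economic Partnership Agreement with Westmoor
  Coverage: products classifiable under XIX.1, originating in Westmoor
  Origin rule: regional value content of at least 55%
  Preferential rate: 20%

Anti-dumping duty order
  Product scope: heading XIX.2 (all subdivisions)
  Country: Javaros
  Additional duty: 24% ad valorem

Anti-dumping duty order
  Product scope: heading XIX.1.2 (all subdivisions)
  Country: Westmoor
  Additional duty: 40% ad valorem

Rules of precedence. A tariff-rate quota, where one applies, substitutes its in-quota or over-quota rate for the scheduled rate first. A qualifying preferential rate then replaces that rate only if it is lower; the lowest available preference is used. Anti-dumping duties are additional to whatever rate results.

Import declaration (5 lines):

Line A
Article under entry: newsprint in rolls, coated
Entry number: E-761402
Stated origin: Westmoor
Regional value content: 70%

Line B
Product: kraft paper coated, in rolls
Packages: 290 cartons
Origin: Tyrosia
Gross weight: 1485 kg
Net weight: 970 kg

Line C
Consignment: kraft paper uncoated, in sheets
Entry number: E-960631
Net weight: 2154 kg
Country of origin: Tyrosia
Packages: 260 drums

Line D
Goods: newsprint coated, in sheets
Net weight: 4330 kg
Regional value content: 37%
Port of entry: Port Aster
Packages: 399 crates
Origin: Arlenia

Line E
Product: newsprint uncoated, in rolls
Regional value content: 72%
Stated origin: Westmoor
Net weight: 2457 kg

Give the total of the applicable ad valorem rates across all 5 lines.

Line A: newsprint → XIX.2; coated → XIX.2.1; in rolls → XIX.2.1.2. Scheduled 10%. Westmoor agreement on XIX.1: XIX.2.1.2 not covered. → 10%.
Line B: kraft paper → XIX.1; coated → XIX.1.2; in rolls → XIX.1.2.1. Scheduled 21%. No special measure applies. → 21%.
Line C: kraft paper → XIX.1; uncoated → XIX.1.1; in sheets → XIX.1.1.1. Scheduled 2%. anti-dumping (Tyrosia, XIX.1.1.1): +6%; total 2% + 6% = 8%. → 8%.
Line D: newsprint → XIX.2; coated → XIX.2.1; in sheets → XIX.2.1.1. Scheduled 7%. Arlenia agreement on XIX.2: RVC < 45%. → 7%.
Line E: newsprint → XIX.2; uncoated → XIX.2.2; in rolls → XIX.2.2.2. Scheduled 16%. Westmoor agreement on XIX.1: XIX.2.2.2 not covered. → 16%.
Sum: 10% + 21% + 8% + 7% + 16% = 62%.

62%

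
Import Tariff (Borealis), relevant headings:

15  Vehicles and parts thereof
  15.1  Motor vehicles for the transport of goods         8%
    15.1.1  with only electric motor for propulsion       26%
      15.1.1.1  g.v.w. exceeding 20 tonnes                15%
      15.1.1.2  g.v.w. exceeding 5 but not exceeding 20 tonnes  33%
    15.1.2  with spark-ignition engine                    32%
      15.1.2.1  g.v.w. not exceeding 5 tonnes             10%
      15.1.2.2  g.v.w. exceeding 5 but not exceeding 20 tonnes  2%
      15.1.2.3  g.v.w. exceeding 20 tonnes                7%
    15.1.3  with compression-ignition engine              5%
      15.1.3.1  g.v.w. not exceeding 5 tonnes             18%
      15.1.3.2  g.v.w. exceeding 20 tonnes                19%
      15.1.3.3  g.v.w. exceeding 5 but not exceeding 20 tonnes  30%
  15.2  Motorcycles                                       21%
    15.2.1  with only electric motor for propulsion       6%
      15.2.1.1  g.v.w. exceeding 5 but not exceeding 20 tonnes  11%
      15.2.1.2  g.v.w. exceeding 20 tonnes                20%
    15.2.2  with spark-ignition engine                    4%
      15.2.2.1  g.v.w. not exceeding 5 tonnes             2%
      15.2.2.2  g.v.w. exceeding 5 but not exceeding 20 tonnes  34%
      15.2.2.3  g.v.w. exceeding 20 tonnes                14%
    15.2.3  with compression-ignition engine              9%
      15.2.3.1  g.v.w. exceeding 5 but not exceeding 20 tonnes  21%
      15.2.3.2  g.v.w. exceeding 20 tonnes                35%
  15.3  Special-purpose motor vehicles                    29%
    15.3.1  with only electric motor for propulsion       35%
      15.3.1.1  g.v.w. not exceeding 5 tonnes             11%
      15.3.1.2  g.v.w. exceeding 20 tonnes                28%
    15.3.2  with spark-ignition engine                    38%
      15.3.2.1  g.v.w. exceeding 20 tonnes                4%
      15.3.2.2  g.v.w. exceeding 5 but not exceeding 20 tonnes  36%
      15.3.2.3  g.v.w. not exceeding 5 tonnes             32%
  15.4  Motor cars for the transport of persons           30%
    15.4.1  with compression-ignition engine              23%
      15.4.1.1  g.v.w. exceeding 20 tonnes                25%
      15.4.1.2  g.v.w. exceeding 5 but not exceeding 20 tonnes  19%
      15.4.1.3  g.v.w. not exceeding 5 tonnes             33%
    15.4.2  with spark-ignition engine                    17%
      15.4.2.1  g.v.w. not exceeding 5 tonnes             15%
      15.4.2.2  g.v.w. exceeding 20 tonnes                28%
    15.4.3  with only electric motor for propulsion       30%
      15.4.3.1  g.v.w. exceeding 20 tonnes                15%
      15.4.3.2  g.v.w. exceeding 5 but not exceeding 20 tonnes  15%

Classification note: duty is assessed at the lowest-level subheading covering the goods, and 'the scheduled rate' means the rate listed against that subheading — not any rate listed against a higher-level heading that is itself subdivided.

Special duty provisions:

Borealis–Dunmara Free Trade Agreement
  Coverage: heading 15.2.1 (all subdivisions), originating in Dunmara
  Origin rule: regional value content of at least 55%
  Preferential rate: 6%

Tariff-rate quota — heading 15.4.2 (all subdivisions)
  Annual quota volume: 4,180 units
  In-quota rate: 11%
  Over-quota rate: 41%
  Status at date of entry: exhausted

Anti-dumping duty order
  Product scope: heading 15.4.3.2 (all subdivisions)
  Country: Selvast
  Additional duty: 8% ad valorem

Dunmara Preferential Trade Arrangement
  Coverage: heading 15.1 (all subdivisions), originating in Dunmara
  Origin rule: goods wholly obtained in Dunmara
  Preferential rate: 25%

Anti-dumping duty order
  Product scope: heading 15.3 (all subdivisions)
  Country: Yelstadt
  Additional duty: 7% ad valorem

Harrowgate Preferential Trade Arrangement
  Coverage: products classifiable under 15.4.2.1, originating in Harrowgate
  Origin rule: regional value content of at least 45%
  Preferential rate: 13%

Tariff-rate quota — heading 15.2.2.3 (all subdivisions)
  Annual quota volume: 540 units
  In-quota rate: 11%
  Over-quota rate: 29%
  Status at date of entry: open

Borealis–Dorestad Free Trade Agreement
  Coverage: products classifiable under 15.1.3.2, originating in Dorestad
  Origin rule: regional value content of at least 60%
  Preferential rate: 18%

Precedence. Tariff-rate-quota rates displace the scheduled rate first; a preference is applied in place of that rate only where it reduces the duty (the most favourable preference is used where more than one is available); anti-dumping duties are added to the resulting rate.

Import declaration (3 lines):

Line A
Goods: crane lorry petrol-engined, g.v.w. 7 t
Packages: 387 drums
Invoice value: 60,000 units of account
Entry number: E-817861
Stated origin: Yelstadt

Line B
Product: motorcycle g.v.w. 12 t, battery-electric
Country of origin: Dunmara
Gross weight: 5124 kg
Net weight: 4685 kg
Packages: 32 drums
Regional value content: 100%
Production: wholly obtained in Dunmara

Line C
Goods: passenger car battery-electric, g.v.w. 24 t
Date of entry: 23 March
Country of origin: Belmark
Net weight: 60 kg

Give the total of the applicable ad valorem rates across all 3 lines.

64%

Line A: crane lorry → 15.3; petrol-engined → 15.3.2; g.v.w. 7 t → 15.3.2.2. Scheduled 36%. anti-dumping (Yelstadt, 15.3): +7%; total 36% + 7% = 43%. → 43%.
Line B: motorcycle → 15.2; battery-electric → 15.2.1; g.v.w. 12 t → 15.2.1.1. Scheduled 11%. Dunmara agreement on 15.2.1: RVC ≥ 55% → 6% available; Dunmara agreement on 15.1: 15.2.1.1 not covered; preferential 6%. → 6%.
Line C: passenger car → 15.4; battery-electric → 15.4.3; g.v.w. 24 t → 15.4.3.1. Scheduled 15%. No special measure applies. → 15%.
Sum: 43% + 6% + 15% = 64%.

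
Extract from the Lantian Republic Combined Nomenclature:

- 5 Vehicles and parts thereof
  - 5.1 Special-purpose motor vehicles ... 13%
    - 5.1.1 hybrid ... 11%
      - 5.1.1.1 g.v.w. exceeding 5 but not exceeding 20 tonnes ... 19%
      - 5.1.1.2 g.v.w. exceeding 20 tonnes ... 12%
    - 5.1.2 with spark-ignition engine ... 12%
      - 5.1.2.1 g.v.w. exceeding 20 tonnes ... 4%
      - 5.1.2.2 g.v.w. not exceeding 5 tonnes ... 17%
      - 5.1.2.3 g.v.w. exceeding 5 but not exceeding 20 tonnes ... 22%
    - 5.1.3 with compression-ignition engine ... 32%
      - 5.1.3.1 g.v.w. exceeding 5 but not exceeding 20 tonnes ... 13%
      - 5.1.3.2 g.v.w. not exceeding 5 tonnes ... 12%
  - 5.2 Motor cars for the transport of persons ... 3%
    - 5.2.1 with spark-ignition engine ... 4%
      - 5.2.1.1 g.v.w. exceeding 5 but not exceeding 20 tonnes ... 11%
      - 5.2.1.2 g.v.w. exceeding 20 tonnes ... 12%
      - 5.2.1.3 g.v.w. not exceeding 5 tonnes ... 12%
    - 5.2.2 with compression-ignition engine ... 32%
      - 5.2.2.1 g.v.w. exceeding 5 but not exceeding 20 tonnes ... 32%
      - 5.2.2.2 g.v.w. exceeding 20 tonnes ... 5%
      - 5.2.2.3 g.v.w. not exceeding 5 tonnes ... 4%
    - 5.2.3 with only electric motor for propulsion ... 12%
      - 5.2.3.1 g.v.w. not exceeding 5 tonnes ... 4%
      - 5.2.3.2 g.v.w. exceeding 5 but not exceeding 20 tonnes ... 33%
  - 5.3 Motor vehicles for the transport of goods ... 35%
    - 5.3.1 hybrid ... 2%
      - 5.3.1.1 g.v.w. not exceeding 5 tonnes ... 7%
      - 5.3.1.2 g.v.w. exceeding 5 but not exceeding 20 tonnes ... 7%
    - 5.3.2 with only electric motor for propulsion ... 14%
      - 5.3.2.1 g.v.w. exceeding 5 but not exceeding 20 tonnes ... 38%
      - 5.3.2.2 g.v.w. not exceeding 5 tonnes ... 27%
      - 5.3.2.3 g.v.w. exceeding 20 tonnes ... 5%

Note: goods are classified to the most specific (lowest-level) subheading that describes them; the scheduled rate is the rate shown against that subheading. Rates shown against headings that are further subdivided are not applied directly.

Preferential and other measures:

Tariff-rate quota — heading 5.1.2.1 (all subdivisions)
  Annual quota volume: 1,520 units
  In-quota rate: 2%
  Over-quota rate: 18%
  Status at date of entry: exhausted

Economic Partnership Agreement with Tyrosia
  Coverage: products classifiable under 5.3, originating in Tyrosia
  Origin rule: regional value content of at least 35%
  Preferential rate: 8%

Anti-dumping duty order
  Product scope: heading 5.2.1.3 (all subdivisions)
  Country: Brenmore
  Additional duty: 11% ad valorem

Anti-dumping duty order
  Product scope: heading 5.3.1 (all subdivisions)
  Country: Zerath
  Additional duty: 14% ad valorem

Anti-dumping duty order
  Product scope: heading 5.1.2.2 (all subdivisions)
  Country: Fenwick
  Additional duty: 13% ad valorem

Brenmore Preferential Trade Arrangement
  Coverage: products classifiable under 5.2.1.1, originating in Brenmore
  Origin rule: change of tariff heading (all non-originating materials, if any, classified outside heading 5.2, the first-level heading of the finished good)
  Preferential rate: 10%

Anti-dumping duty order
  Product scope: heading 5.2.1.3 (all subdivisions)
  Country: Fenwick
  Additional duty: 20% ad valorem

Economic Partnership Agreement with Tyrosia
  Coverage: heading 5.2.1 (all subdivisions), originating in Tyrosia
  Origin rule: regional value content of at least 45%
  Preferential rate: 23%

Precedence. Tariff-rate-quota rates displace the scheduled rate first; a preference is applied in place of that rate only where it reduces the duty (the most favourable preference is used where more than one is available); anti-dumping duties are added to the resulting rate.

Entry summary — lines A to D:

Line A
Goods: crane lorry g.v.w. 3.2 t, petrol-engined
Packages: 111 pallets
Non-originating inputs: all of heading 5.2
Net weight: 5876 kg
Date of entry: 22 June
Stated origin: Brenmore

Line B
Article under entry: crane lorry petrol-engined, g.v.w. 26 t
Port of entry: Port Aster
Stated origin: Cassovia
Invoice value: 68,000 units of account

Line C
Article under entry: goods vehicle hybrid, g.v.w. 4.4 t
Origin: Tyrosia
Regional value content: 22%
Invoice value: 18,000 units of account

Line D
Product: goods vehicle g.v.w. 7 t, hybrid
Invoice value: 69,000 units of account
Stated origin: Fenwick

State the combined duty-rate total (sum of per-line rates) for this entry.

49%

Line A: crane lorry → 5.1; petrol-engined → 5.1.2; g.v.w. 3.2 t → 5.1.2.2. Scheduled 17%. Brenmore agreement on 5.2.1.1: 5.1.2.2 not covered. → 17%.
Line B: crane lorry → 5.1; petrol-engined → 5.1.2; g.v.w. 26 t → 5.1.2.1. Scheduled 4%. quota on 5.1.2.1 exhausted → over-quota 18%. → 18%.
Line C: goods vehicle → 5.3; hybrid → 5.3.1; g.v.w. 4.4 t → 5.3.1.1. Scheduled 7%. Tyrosia agreement on 5.3: RVC < 35%; Tyrosia agreement on 5.2.1: 5.3.1.1 not covered. → 7%.
Line D: goods vehicle → 5.3; hybrid → 5.3.1; g.v.w. 7 t → 5.3.1.2. Scheduled 7%. No special measure applies. → 7%.
Sum: 17% + 18% + 7% + 7% = 49%.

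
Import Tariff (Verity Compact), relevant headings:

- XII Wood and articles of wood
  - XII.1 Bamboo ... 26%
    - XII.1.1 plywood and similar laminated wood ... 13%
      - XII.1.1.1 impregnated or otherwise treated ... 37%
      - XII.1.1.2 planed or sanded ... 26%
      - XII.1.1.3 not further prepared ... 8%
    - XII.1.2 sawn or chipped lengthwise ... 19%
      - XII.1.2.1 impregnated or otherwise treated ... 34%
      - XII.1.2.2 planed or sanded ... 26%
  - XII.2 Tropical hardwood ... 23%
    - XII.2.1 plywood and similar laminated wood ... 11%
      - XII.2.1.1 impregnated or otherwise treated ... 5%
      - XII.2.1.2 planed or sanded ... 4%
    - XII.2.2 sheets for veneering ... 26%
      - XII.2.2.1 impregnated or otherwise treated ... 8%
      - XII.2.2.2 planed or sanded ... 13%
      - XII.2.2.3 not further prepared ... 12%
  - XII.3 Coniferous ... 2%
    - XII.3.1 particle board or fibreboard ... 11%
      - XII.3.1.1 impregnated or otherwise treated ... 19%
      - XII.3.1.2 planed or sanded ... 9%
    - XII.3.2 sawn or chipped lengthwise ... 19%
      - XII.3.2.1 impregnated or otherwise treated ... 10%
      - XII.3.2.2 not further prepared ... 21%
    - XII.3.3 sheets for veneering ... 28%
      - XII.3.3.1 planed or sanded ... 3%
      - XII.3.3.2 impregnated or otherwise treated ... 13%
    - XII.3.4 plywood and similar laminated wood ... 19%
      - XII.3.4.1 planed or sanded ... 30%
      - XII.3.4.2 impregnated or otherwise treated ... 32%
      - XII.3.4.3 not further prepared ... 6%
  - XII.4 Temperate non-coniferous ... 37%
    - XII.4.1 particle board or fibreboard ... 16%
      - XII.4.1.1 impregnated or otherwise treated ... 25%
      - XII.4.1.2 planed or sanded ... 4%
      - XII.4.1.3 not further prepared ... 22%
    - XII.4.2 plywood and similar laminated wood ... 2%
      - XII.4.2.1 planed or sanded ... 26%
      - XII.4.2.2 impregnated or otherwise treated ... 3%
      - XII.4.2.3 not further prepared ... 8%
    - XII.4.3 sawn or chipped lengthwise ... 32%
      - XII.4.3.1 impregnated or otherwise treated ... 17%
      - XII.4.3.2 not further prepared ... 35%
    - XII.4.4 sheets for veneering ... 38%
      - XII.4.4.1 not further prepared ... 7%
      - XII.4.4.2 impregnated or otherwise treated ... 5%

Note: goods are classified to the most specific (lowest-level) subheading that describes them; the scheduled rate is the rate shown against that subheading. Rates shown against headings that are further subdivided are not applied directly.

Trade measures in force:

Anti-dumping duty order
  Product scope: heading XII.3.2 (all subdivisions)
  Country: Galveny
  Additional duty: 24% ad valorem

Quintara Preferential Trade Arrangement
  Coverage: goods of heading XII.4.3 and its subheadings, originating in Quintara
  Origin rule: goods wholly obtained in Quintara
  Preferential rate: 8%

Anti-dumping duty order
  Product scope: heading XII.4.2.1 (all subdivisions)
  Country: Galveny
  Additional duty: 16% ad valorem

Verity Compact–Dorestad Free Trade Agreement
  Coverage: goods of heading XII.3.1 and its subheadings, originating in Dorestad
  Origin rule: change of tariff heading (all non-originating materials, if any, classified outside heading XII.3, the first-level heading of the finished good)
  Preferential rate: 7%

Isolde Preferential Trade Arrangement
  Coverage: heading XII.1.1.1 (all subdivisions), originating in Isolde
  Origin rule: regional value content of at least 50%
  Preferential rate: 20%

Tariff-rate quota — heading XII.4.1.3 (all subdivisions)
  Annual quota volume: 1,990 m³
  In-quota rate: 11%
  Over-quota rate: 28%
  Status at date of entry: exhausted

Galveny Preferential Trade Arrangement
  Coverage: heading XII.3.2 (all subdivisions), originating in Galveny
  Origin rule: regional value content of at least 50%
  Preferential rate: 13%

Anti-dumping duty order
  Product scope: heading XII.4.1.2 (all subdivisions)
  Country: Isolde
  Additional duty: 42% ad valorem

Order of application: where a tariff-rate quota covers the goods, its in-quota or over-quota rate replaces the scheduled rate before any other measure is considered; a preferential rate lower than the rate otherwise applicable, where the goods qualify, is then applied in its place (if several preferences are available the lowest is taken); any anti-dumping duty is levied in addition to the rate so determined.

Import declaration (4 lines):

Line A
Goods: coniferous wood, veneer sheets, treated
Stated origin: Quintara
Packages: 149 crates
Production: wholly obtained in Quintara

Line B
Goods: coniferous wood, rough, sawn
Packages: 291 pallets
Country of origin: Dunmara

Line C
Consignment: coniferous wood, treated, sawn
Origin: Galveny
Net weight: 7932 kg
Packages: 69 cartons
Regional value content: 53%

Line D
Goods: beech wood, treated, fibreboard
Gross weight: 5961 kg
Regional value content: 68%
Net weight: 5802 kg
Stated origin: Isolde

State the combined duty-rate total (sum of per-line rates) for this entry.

Line A: coniferous → XII.3; veneer sheets → XII.3.3; treated → XII.3.3.2. Scheduled 13%. Quintara agreement on XII.4.3: XII.3.3.2 not covered. → 13%.
Line B: coniferous → XII.3; sawn → XII.3.2; rough → XII.3.2.2. Scheduled 21%. No special measure applies. → 21%.
Line C: coniferous → XII.3; sawn → XII.3.2; treated → XII.3.2.1. Scheduled 10%. Galveny agreement on XII.3.2: RVC ≥ 50% → 13% available; preference 13% not lower than 10% → no reduction; anti-dumping (Galveny, XII.3.2): +24%; total 10% + 24% = 34%. → 34%.
Line D: beech → XII.4; fibreboard → XII.4.1; treated → XII.4.1.1. Scheduled 25%. Isolde agreement on XII.1.1.1: XII.4.1.1 not covered. → 25%.
Sum: 13% + 21% + 34% + 25% = 93%.

93%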